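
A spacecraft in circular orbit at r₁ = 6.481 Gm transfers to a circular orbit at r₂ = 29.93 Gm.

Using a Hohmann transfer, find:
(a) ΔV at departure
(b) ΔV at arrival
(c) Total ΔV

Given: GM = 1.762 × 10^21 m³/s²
r₁ = 6.481 Gm = 6.481 × 10^9 m
r₂ = 29.93 Gm = 2.993 × 10^10 m
GM = 1.762 × 10^21 m³/s²
Transfer ellipse: a_t = (r₁ + r₂)/2 = 1.82055 × 10^10 m
Circular speed at r₁: v₁ = √(GM/r₁) = 521413 m/s
Transfer speed at r₁ (periapsis): v₁ₜ = √(GM(2/r₁ − 1/a_t)) = 668550 m/s
(a) ΔV₁ = v₁ₜ − v₁ = 147137 m/s ≈ 147.1 km/s
Circular speed at r₂: v₂ = √(GM/r₂) = 242633 m/s
Transfer speed at r₂ (apoapsis): v₂ₜ = √(GM(2/r₂ − 1/a_t)) = 144767 m/s
(b) ΔV₂ = v₂ − v₂ₜ = 97865.9 m/s ≈ 97.87 km/s
(c) ΔV_total = ΔV₁ + ΔV₂ = 245003 m/s ≈ 245 km/s

Final answer:
(a) ΔV₁ = 147.1 km/s
(b) ΔV₂ = 97.87 km/s
(c) ΔV_total = 245 km/s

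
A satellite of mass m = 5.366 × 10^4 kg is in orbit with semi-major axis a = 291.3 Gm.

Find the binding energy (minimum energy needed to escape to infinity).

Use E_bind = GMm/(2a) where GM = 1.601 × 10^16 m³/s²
a = 291.3 Gm = 2.913 × 10^11 m
GM = 1.601 × 10^16 m³/s²
m = 5.366 × 10^4 kg
GMm = 1.601 × 10^16 × 53660 = 8.59097 × 10^20 m³·kg/s²
2a = 5.826 × 10^11 m
E_bind = GMm/(2a) = 1.47459 × 10^9 J ≈ 1.475 GJ

Final answer: 1.475 GJ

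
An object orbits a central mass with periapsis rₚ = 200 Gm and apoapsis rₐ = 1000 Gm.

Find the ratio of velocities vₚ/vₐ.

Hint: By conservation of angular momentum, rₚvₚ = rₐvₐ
rₚ = 200 Gm = 2 × 10^11 m
rₐ = 1000 Gm = 1 × 10^12 m
rₚvₚ = rₐvₐ  ⇒  vₚ/vₐ = rₐ/rₚ
vₚ/vₐ = (1 × 10^12) / (2 × 10^11) = 5

Final answer: vₚ/vₐ = 5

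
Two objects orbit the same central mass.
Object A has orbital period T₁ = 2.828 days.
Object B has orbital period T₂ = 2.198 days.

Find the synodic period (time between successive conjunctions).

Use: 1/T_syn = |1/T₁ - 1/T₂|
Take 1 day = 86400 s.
T₁ = 2.828 days = 244339 s
T₂ = 2.198 days = 189907 s
1/T₁ = 4.09267 × 10^-6 s⁻¹
1/T₂ = 5.26573 × 10^-6 s⁻¹
|1/T₁ − 1/T₂| = 1.17306 × 10^-6 s⁻¹
T_syn = 1 / |1/T₁ − 1/T₂| = 852472 s ≈ 9.867 days

Final answer: T_syn = 9.867 days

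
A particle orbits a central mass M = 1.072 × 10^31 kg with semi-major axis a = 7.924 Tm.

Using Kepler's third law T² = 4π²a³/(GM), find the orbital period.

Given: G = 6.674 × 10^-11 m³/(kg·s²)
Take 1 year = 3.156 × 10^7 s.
M = 1.072 × 10^31 kg
GM = G × M = 6.674 × 10^-11 × 1.072 × 10^31 = 7.15453 × 10^20 m³/s²
a = 7.924 Tm = 7.924 × 10^12 m
a³ = 4.97546 × 10^38 m³
T = 2π √(a³/GM) = 2π √((4.97546 × 10^38) / (7.15453 × 10^20)) = 2π × 8.33923 × 10^8 s
T = 5.2397 × 10^9 s ≈ 166 years

Final answer: 166 years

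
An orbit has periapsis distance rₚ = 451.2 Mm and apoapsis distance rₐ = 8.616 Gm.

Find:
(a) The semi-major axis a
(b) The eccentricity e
rₚ = 451.2 Mm = 4.512 × 10^8 m
rₐ = 8.616 Gm = 8.616 × 10^9 m
(a) a = (rₚ + rₐ)/2 = 4.5336 × 10^9 m ≈ 4.534 Gm
(b) e = (rₐ − rₚ)/(rₐ + rₚ) = (8.1648 × 10^9) / (9.0672 × 10^9) = 0.900476

Final answer:
(a) a = 4.534 Gm
(b) e = 0.9005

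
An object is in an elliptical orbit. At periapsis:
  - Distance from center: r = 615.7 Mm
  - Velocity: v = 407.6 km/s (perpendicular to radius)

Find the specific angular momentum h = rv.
r = 615.7 Mm = 6.157 × 10^8 m
v = 407.6 km/s = 407600 m/s
h = rv = 6.157 × 10^8 × 407600 = 2.50959 × 10^14 m²/s ≈ 2.51 × 10^14 m²/s

Final answer: h = 2.51 × 10^14 m²/s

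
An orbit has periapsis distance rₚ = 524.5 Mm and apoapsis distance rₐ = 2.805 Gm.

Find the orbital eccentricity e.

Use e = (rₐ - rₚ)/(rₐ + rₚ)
rₚ = 524.5 Mm = 5.245 × 10^8 m
rₐ = 2.805 Gm = 2.805 × 10^9 m
rₐ − rₚ = 2.2805 × 10^9 m
rₐ + rₚ = 3.3295 × 10^9 m
e = (rₐ − rₚ)/(rₐ + rₚ) = 0.684938

Final answer: e = 0.6849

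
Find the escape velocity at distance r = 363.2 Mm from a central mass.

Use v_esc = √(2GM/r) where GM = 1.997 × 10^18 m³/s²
r = 363.2 Mm = 3.632 × 10^8 m
GM = 1.997 × 10^18 m³/s²
2GM/r = 2 × (1.997 × 10^18) / (3.632 × 10^8) = 1.09967 × 10^10 m²/s²
v_esc = √(2GM/r) = 104865 m/s ≈ 104.9 km/s

Final answer: 104.9 km/s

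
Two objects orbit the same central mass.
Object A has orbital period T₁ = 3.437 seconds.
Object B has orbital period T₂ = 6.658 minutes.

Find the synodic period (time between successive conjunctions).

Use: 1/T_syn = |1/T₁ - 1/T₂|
T₁ = 3.437 seconds
T₂ = 6.658 minutes = 399.48 s
1/T₁ = 0.290951 s⁻¹
1/T₂ = 0.00250325 s⁻¹
|1/T₁ − 1/T₂| = 0.288448 s⁻¹
T_syn = 1 / |1/T₁ − 1/T₂| = 3.46683 s ≈ 3.467 seconds

Final answer: T_syn = 3.467 seconds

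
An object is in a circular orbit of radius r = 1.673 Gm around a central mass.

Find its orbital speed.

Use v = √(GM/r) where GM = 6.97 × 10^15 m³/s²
r = 1.673 Gm = 1.673 × 10^9 m
GM = 6.97 × 10^15 m³/s²
GM/r = (6.97 × 10^15) / (1.673 × 10^9) = 4.16617 × 10^6 m²/s²
v = √(GM/r) = 2041.12 m/s ≈ 2.041 km/s

Final answer: 2.041 km/s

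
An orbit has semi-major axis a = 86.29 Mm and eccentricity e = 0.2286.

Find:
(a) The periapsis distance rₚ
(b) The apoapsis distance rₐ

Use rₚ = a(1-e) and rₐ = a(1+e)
a = 86.29 Mm = 8.629 × 10^7 m
e = 0.2286:  1 − e = 0.7714,  1 + e = 1.2286
(a) rₚ = a(1 − e) = 8.629 × 10^7 m × 0.7714 = 6.65641 × 10^7 m ≈ 66.56 Mm
(b) rₐ = a(1 + e) = 8.629 × 10^7 m × 1.2286 = 1.06016 × 10^8 m ≈ 106 Mm

Final answer:
(a) rₚ = 66.56 Mm
(b) rₐ = 106 Mm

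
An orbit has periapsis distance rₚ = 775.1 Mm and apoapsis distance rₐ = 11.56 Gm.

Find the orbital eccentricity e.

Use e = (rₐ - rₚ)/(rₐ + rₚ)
rₚ = 775.1 Mm = 7.751 × 10^8 m
rₐ = 11.56 Gm = 1.156 × 10^10 m
rₐ − rₚ = 1.07849 × 10^10 m
rₐ + rₚ = 1.23351 × 10^10 m
e = (rₐ − rₚ)/(rₐ + rₚ) = 0.874326

Final answer: e = 0.8743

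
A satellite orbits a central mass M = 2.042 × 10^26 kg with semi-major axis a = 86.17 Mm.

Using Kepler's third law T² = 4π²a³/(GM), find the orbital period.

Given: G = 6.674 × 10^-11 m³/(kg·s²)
M = 2.042 × 10^26 kg
GM = G × M = 6.674 × 10^-11 × 2.042 × 10^26 = 1.36283 × 10^16 m³/s²
a = 86.17 Mm = 8.617 × 10^7 m
a³ = 6.39835 × 10^23 m³
T = 2π √(a³/GM) = 2π √((6.39835 × 10^23) / (1.36283 × 10^16)) = 2π × 6851.93 s
T = 43052 s ≈ 11.96 hours

Final answer: 11.96 hours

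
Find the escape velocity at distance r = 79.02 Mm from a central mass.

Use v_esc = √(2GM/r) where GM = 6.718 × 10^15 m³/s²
r = 79.02 Mm = 7.902 × 10^7 m
GM = 6.718 × 10^15 m³/s²
2GM/r = 2 × (6.718 × 10^15) / (7.902 × 10^7) = 1.70033 × 10^8 m²/s²
v_esc = √(2GM/r) = 13039.7 m/s ≈ 13.04 km/s

Final answer: 13.04 km/s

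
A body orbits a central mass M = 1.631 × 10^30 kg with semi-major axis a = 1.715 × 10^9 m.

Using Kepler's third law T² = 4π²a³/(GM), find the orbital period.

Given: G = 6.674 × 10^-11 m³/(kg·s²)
M = 1.631 × 10^30 kg
GM = G × M = 6.674 × 10^-11 × 1.631 × 10^30 = 1.08853 × 10^20 m³/s²
a = 1.715 × 10^9 m
a³ = 5.0442 × 10^27 m³
T = 2π √(a³/GM) = 2π √((5.0442 × 10^27) / (1.08853 × 10^20)) = 2π × 6807.32 s
T = 42771.6 s ≈ 11.88 hours

Final answer: 11.88 hours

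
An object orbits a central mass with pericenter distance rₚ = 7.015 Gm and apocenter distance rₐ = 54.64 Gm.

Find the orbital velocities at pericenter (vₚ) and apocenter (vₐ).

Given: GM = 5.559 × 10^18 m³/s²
rₚ = 7.015 Gm = 7.015 × 10^9 m
rₐ = 54.64 Gm = 5.464 × 10^10 m
GM = 5.559 × 10^18 m³/s²
a = (rₚ + rₐ)/2 = 3.08275 × 10^10 m
Vis-viva: v² = GM (2/r − 1/a)
vₚ² = 5.559 × 10^18 × (2.85103 × 10^-10 − 3.24386 × 10^-11) = 1.40456 × 10^9 m²/s²
vₚ = 37477.5 m/s ≈ 37.48 km/s
vₐ² = 5.559 × 10^18 × (3.66032 × 10^-11 − 3.24386 × 10^-11) = 2.31513 × 10^7 m²/s²
vₐ = 4811.58 m/s ≈ 4.812 km/s

Final answer: vₚ = 37.48 km/s, vₐ = 4.812 km/s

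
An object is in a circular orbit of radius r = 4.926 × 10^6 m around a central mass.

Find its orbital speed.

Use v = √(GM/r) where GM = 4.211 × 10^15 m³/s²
r = 4.926 × 10^6 m
GM = 4.211 × 10^15 m³/s²
GM/r = (4.211 × 10^15) / (4.926 × 10^6) = 8.54852 × 10^8 m²/s²
v = √(GM/r) = 29237.8 m/s ≈ 29.24 km/s

Final answer: 29.24 km/s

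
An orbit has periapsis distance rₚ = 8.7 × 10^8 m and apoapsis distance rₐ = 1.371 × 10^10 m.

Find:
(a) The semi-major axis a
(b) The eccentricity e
rₚ = 8.7 × 10^8 m
rₐ = 1.371 × 10^10 m
(a) a = (rₚ + rₐ)/2 = 7.29 × 10^9 m ≈ 7.29 × 10^9 m
(b) e = (rₐ − rₚ)/(rₐ + rₚ) = (1.284 × 10^10) / (1.458 × 10^10) = 0.880658

Final answer:
(a) a = 7.29 × 10^9 m
(b) e = 0.8807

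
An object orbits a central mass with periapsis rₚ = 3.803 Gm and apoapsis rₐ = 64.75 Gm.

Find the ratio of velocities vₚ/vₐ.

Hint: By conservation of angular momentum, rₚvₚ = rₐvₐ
rₚ = 3.803 Gm = 3.803 × 10^9 m
rₐ = 64.75 Gm = 6.475 × 10^10 m
rₚvₚ = rₐvₐ  ⇒  vₚ/vₐ = rₐ/rₚ
vₚ/vₐ = (6.475 × 10^10) / (3.803 × 10^9) = 17.026

Final answer: vₚ/vₐ = 17.03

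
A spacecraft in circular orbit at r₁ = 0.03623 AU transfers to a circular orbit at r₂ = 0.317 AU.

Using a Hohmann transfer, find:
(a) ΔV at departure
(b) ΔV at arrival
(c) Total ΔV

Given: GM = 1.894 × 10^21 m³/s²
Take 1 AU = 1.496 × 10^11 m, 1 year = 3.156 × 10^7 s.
r₁ = 0.03623 AU = 5.42001 × 10^9 m
r₂ = 0.317 AU = 4.74232 × 10^10 m
GM = 1.894 × 10^21 m³/s²
Transfer ellipse: a_t = (r₁ + r₂)/2 = 2.64216 × 10^10 m
Circular speed at r₁: v₁ = √(GM/r₁) = 591140 m/s
Transfer speed at r₁ (periapsis): v₁ₜ = √(GM(2/r₁ − 1/a_t)) = 791965 m/s
(a) ΔV₁ = v₁ₜ − v₁ = 200825 m/s ≈ 42.37 AU/year
Circular speed at r₂: v₂ = √(GM/r₂) = 199846 m/s
Transfer speed at r₂ (apoapsis): v₂ₜ = √(GM(2/r₂ − 1/a_t)) = 90513.8 m/s
(b) ΔV₂ = v₂ − v₂ₜ = 109332 m/s ≈ 23.06 AU/year
(c) ΔV_total = ΔV₁ + ΔV₂ = 310157 m/s ≈ 65.43 AU/year

Final answer:
(a) ΔV₁ = 42.37 AU/year
(b) ΔV₂ = 23.06 AU/year
(c) ΔV_total = 65.43 AU/year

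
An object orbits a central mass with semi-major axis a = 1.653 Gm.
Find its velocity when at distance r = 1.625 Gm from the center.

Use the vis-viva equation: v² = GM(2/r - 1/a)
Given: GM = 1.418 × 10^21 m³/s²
a = 1.653 Gm = 1.653 × 10^9 m
r = 1.625 Gm = 1.625 × 10^9 m
GM = 1.418 × 10^21 m³/s²
2/r − 1/a = 1.23077 × 10^-9 − 6.04961 × 10^-10 = 6.25809 × 10^-10 m⁻¹
v² = GM (2/r − 1/a) = 8.87397 × 10^11 m²/s²
v = 942017 m/s ≈ 942 km/s

Final answer: 942 km/s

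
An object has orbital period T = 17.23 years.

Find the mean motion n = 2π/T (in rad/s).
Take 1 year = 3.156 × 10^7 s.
T = 17.23 years = 5.43779 × 10^8 s
n = 2π / (5.43779 × 10^8 s) = 1.15547 × 10^-8 rad/s ≈ 1.155 × 10^-8 rad/s

Final answer: n = 1.155 × 10^-8 rad/s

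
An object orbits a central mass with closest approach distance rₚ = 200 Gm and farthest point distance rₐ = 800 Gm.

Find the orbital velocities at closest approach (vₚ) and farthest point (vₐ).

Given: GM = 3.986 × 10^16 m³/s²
rₚ = 200 Gm = 2 × 10^11 m
rₐ = 800 Gm = 8 × 10^11 m
GM = 3.986 × 10^16 m³/s²
a = (rₚ + rₐ)/2 = 5 × 10^11 m
Vis-viva: v² = GM (2/r − 1/a)
vₚ² = 3.986 × 10^16 × (1 × 10^-11 − 2 × 10^-12) = 318880 m²/s²
vₚ = 564.695 m/s ≈ 564.7 m/s
vₐ² = 3.986 × 10^16 × (2.5 × 10^-12 − 2 × 10^-12) = 19930 m²/s²
vₐ = 141.174 m/s ≈ 141.2 m/s

Final answer: vₚ = 564.7 m/s, vₐ = 141.2 m/s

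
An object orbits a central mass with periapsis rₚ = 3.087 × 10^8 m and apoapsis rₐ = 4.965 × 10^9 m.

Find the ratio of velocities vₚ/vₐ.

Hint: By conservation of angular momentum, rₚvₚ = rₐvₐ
rₚ = 3.087 × 10^8 m
rₐ = 4.965 × 10^9 m
rₚvₚ = rₐvₐ  ⇒  vₚ/vₐ = rₐ/rₚ
vₚ/vₐ = (4.965 × 10^9) / (3.087 × 10^8) = 16.0836

Final answer: vₚ/vₐ = 16.08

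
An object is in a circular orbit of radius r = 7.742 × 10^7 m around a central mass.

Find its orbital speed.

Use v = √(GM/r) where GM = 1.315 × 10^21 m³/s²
r = 7.742 × 10^7 m
GM = 1.315 × 10^21 m³/s²
GM/r = (1.315 × 10^21) / (7.742 × 10^7) = 1.69853 × 10^13 m²/s²
v = √(GM/r) = 4.12132 × 10^6 m/s ≈ 4121 km/s

Final answer: 4121 km/s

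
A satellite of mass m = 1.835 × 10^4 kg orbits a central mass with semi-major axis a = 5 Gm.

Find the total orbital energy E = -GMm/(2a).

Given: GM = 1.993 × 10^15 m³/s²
a = 5 Gm = 5 × 10^9 m
GM = 1.993 × 10^15 m³/s²
2a = 1 × 10^10 m
GMm = 1.993 × 10^15 × 18350 = 3.65716 × 10^19 m³·kg/s²
E = −GMm/(2a) = -3.65716 × 10^9 J ≈ -3.657 GJ

Final answer: -3.657 GJ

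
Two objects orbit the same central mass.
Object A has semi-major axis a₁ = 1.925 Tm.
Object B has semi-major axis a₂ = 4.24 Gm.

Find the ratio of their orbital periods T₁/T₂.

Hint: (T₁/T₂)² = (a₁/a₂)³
a₁ = 1.925 Tm = 1.925 × 10^12 m
a₂ = 4.24 Gm = 4.24 × 10^9 m
a₁/a₂ = 454.009
T₁/T₂ = (a₁/a₂)^(3/2) = (454.009)^1.5 = 9673.8

Final answer: T₁/T₂ = 9674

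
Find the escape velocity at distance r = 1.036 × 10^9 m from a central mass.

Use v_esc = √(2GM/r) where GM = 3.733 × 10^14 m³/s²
r = 1.036 × 10^9 m
GM = 3.733 × 10^14 m³/s²
2GM/r = 2 × (3.733 × 10^14) / (1.036 × 10^9) = 720656 m²/s²
v_esc = √(2GM/r) = 848.915 m/s ≈ 848.9 m/s

Final answer: 848.9 m/s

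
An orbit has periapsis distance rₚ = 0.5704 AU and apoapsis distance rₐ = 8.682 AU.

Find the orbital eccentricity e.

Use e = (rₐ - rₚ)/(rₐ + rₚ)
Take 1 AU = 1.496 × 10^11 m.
rₚ = 0.5704 AU = 8.53318 × 10^10 m
rₐ = 8.682 AU = 1.29883 × 10^12 m
rₐ − rₚ = 1.2135 × 10^12 m
rₐ + rₚ = 1.38416 × 10^12 m
e = (rₐ − rₚ)/(rₐ + rₚ) = 0.876702

Final answer: e = 0.8767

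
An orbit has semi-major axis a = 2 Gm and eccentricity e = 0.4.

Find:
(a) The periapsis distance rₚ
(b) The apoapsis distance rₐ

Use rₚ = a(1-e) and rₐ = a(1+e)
a = 2 Gm = 2 × 10^9 m
e = 0.4:  1 − e = 0.6,  1 + e = 1.4
(a) rₚ = a(1 − e) = 2 × 10^9 m × 0.6 = 1.2 × 10^9 m ≈ 1.2 Gm
(b) rₐ = a(1 + e) = 2 × 10^9 m × 1.4 = 2.8 × 10^9 m ≈ 2.8 Gm

Final answer:
(a) rₚ = 1.2 Gm
(b) rₐ = 2.8 Gm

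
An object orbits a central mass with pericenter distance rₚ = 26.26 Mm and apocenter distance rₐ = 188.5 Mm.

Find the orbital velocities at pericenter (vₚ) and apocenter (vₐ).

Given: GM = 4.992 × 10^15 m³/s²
rₚ = 26.26 Mm = 2.626 × 10^7 m
rₐ = 188.5 Mm = 1.885 × 10^8 m
GM = 4.992 × 10^15 m³/s²
a = (rₚ + rₐ)/2 = 1.0738 × 10^8 m
Vis-viva: v² = GM (2/r − 1/a)
vₚ² = 4.992 × 10^15 × (7.61615 × 10^-8 − 9.31272 × 10^-9) = 3.33709 × 10^8 m²/s²
vₚ = 18267.7 m/s ≈ 18.27 km/s
vₐ² = 4.992 × 10^15 × (1.06101 × 10^-8 − 9.31272 × 10^-9) = 6.47641 × 10^6 m²/s²
vₐ = 2544.88 m/s ≈ 2.545 km/s

Final answer: vₚ = 18.27 km/s, vₐ = 2.545 km/s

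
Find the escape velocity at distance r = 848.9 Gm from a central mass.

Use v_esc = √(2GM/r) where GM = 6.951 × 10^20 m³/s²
r = 848.9 Gm = 8.489 × 10^11 m
GM = 6.951 × 10^20 m³/s²
2GM/r = 2 × (6.951 × 10^20) / (8.489 × 10^11) = 1.63765 × 10^9 m²/s²
v_esc = √(2GM/r) = 40467.9 m/s ≈ 40.47 km/s

Final answer: 40.47 km/s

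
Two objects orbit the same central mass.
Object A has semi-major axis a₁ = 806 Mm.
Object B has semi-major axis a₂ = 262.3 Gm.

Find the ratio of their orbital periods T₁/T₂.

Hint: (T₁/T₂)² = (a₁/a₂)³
a₁ = 806 Mm = 8.06 × 10^8 m
a₂ = 262.3 Gm = 2.623 × 10^11 m
a₁/a₂ = 0.00307282
T₁/T₂ = (a₁/a₂)^(3/2) = (0.00307282)^1.5 = 0.000170335

Final answer: T₁/T₂ = 0.0001703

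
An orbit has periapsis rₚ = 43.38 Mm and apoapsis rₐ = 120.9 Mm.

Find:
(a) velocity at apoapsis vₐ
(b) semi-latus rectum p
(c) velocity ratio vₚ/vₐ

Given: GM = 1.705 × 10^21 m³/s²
rₚ = 43.38 Mm = 4.338 × 10^7 m
rₐ = 120.9 Mm = 1.209 × 10^8 m
GM = 1.705 × 10^21 m³/s²
a = (rₚ + rₐ)/2 = 8.214 × 10^7 m
e = (rₐ − rₚ)/(rₐ + rₚ) = (7.752 × 10^7) / (1.6428 × 10^8) = 0.471877
(a) vₐ² = GM (2/rₐ − 1/a) = 1.705 × 10^21 × (1.65426 × 10^-8 − 1.21743 × 10^-8) = 7.44788 × 10^12 m²/s²;  vₐ = 2.72908 × 10^6 m/s ≈ 2729 km/s
(b) 1 − e² = 0.777332;  p = a(1 − e²) = 8.214 × 10^7 × 0.777332 = 6.385 × 10^7 m ≈ 63.85 Mm
(c) vₚ/vₐ = rₐ/rₚ (angular momentum) = (1.209 × 10^8) / (4.338 × 10^7) = 2.787 ≈ 2.787

Final answer:
(a) velocity at apoapsis vₐ = 2729 km/s
(b) semi-latus rectum p = 63.85 Mm
(c) velocity ratio vₚ/vₐ = 2.787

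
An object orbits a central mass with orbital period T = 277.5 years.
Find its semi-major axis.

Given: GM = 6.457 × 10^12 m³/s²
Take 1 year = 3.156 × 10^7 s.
T = 277.5 years = 8.7579 × 10^9 s
GM = 6.457 × 10^12 m³/s²
Kepler's third law: a³ = GM T² / (4π²)
T² = 7.67008 × 10^19 s²
a³ = (6.457 × 10^12) × (7.67008 × 10^19) / (4π²) = 1.2545 × 10^31 m³
a = (a³)^(1/3) = 2.32358 × 10^10 m ≈ 23.24 Gm

Final answer: 23.24 Gm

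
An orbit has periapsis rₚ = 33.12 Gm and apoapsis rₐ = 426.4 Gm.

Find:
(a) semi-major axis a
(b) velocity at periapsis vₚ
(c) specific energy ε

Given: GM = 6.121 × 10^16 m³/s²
rₚ = 33.12 Gm = 3.312 × 10^10 m
rₐ = 426.4 Gm = 4.264 × 10^11 m
GM = 6.121 × 10^16 m³/s²
a = (rₚ + rₐ)/2 = 2.2976 × 10^11 m
e = (rₐ − rₚ)/(rₐ + rₚ) = (3.9328 × 10^11) / (4.5952 × 10^11) = 0.85585
(a) a = 2.2976 × 10^11 m ≈ 229.8 Gm
(b) vₚ² = GM (2/rₚ − 1/a) = 6.121 × 10^16 × (6.03865 × 10^-11 − 4.35237 × 10^-12) = 3.42985 × 10^6 m²/s²;  vₚ = 1851.98 m/s ≈ 1.852 km/s
(c) 2a = 4.5952 × 10^11 m;  ε = −GM/(2a) = -133204 J/kg ≈ -133.2 kJ/kg

Final answer:
(a) semi-major axis a = 229.8 Gm
(b) velocity at periapsis vₚ = 1.852 km/s
(c) specific energy ε = -133.2 kJ/kg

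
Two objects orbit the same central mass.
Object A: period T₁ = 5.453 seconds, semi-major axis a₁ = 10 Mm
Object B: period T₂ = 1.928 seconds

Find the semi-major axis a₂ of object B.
T₁ = 5.453 seconds
T₂ = 1.928 seconds
a₁ = 10 Mm = 1 × 10^7 m
Kepler's third law: (T₂/T₁)² = (a₂/a₁)³  ⇒  a₂ = a₁ (T₂/T₁)^(2/3)
T₂/T₁ = 0.353567
(T₂/T₁)^(2/3) = 0.500013
a₂ = 1 × 10^7 m × 0.500013 = 5.00013 × 10^6 m ≈ 5 Mm

Final answer: a₂ = 5 Mm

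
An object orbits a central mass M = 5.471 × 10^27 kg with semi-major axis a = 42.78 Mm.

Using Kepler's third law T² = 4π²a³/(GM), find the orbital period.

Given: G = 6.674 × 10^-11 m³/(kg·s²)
M = 5.471 × 10^27 kg
GM = G × M = 6.674 × 10^-11 × 5.471 × 10^27 = 3.65135 × 10^17 m³/s²
a = 42.78 Mm = 4.278 × 10^7 m
a³ = 7.82929 × 10^22 m³
T = 2π √(a³/GM) = 2π √((7.82929 × 10^22) / (3.65135 × 10^17)) = 2π × 463.057 s
T = 2909.47 s ≈ 48.49 minutes

Final answer: 48.49 minutes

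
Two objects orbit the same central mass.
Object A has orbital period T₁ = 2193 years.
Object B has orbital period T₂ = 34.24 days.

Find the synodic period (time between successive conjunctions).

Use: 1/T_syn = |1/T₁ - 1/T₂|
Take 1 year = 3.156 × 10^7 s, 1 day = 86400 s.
T₁ = 2193 years = 6.92111 × 10^10 s
T₂ = 34.24 days = 2.95834 × 10^6 s
1/T₁ = 1.44486 × 10^-11 s⁻¹
1/T₂ = 3.38028 × 10^-7 s⁻¹
|1/T₁ − 1/T₂| = 3.38013 × 10^-7 s⁻¹
T_syn = 1 / |1/T₁ − 1/T₂| = 2.95846 × 10^6 s ≈ 34.24 days

Final answer: T_syn = 34.24 days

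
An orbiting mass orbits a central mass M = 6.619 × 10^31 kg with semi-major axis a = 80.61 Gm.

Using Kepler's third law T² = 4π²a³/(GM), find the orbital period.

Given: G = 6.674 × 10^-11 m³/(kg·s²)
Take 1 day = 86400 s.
M = 6.619 × 10^31 kg
GM = G × M = 6.674 × 10^-11 × 6.619 × 10^31 = 4.41752 × 10^21 m³/s²
a = 80.61 Gm = 8.061 × 10^10 m
a³ = 5.23802 × 10^32 m³
T = 2π √(a³/GM) = 2π √((5.23802 × 10^32) / (4.41752 × 10^21)) = 2π × 344345 s
T = 2.16358 × 10^6 s ≈ 25.04 days

Final answer: 25.04 days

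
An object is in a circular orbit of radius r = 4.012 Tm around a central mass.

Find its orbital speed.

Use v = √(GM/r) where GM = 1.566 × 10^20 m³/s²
r = 4.012 Tm = 4.012 × 10^12 m
GM = 1.566 × 10^20 m³/s²
GM/r = (1.566 × 10^20) / (4.012 × 10^12) = 3.90329 × 10^7 m²/s²
v = √(GM/r) = 6247.63 m/s ≈ 6.248 km/s

Final answer: 6.248 km/s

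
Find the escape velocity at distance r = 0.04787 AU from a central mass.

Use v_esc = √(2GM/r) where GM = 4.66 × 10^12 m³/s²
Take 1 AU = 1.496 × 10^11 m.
r = 0.04787 AU = 7.16135 × 10^9 m
GM = 4.66 × 10^12 m³/s²
2GM/r = 2 × (4.66 × 10^12) / (7.16135 × 10^9) = 1301.43 m²/s²
v_esc = √(2GM/r) = 36.0753 m/s ≈ 36.08 m/s

Final answer: 36.08 m/s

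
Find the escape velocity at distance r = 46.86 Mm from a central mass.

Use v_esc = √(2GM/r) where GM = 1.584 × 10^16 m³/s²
r = 46.86 Mm = 4.686 × 10^7 m
GM = 1.584 × 10^16 m³/s²
2GM/r = 2 × (1.584 × 10^16) / (4.686 × 10^7) = 6.76056 × 10^8 m²/s²
v_esc = √(2GM/r) = 26001.1 m/s ≈ 26 km/s

Final answer: 26 km/s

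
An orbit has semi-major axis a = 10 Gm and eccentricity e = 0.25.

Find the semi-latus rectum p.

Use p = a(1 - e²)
a = 10 Gm = 1 × 10^10 m
e = 0.25,  e² = 0.0625,  1 − e² = 0.9375
p = a(1 − e²) = 1 × 10^10 m × 0.9375 = 9.375 × 10^9 m ≈ 9.375 Gm

Final answer: p = 9.375 Gm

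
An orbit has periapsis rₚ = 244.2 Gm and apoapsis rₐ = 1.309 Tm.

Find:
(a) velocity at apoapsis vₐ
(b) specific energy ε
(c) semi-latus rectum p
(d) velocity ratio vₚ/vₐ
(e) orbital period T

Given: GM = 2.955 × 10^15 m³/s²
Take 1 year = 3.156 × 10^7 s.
rₚ = 244.2 Gm = 2.442 × 10^11 m
rₐ = 1.309 Tm = 1.309 × 10^12 m
GM = 2.955 × 10^15 m³/s²
a = (rₚ + rₐ)/2 = 7.766 × 10^11 m
e = (rₐ − rₚ)/(rₐ + rₚ) = (1.0648 × 10^12) / (1.5532 × 10^12) = 0.685552
(a) vₐ² = GM (2/rₐ − 1/a) = 2.955 × 10^15 × (1.52788 × 10^-12 − 1.28766 × 10^-12) = 709.849 m²/s²;  vₐ = 26.643 m/s ≈ 26.64 m/s
(b) 2a = 1.5532 × 10^12 m;  ε = −GM/(2a) = -1902.52 J/kg ≈ -1.903 kJ/kg
(c) 1 − e² = 0.530018;  p = a(1 − e²) = 7.766 × 10^11 × 0.530018 = 4.11612 × 10^11 m ≈ 411.6 Gm
(d) vₚ/vₐ = rₐ/rₚ (angular momentum) = (1.309 × 10^12) / (2.442 × 10^11) = 5.36036 ≈ 5.36
(e) a³ = 4.68373 × 10^35 m³;  T = 2π √(a³/GM) = 2π × 1.25898 × 10^10 s = 7.91038 × 10^10 s ≈ 2506 years

Final answer:
(a) velocity at apoapsis vₐ = 26.64 m/s
(b) specific energy ε = -1.903 kJ/kg
(c) semi-latus rectum p = 411.6 Gm
(d) velocity ratio vₚ/vₐ = 5.36
(e) orbital period T = 2506 years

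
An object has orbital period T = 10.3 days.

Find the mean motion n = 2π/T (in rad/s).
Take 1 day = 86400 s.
T = 10.3 days = 889920 s
n = 2π / 889920 s = 7.06039 × 10^-6 rad/s ≈ 7.06 × 10^-6 rad/s

Final answer: n = 7.06 × 10^-6 rad/s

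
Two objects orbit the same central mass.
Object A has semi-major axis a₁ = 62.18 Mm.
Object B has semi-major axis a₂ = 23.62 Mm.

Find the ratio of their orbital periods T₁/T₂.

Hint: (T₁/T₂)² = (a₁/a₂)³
a₁ = 62.18 Mm = 6.218 × 10^7 m
a₂ = 23.62 Mm = 2.362 × 10^7 m
a₁/a₂ = 2.63251
T₁/T₂ = (a₁/a₂)^(3/2) = (2.63251)^1.5 = 4.27126

Final answer: T₁/T₂ = 4.271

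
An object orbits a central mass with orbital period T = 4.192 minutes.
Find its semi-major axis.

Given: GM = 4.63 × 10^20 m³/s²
T = 4.192 minutes = 251.52 s
GM = 4.63 × 10^20 m³/s²
Kepler's third law: a³ = GM T² / (4π²)
T² = 63262.3 s²
a³ = (4.63 × 10^20) × 63262.3 / (4π²) = 7.41936 × 10^23 m³
a = (a³)^(1/3) = 9.05292 × 10^7 m ≈ 90.53 Mm

Final answer: 90.53 Mm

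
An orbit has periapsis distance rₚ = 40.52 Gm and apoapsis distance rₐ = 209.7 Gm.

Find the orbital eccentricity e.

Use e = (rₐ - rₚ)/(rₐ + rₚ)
rₚ = 40.52 Gm = 4.052 × 10^10 m
rₐ = 209.7 Gm = 2.097 × 10^11 m
rₐ − rₚ = 1.6918 × 10^11 m
rₐ + rₚ = 2.5022 × 10^11 m
e = (rₐ − rₚ)/(rₐ + rₚ) = 0.676125

Final answer: e = 0.6761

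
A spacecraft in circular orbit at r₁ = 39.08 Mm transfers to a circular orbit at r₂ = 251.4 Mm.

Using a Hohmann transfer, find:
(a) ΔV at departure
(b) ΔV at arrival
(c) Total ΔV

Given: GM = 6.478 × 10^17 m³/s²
r₁ = 39.08 Mm = 3.908 × 10^7 m
r₂ = 251.4 Mm = 2.514 × 10^8 m
GM = 6.478 × 10^17 m³/s²
Transfer ellipse: a_t = (r₁ + r₂)/2 = 1.4524 × 10^8 m
Circular speed at r₁: v₁ = √(GM/r₁) = 128749 m/s
Transfer speed at r₁ (periapsis): v₁ₜ = √(GM(2/r₁ − 1/a_t)) = 169388 m/s
(a) ΔV₁ = v₁ₜ − v₁ = 40639.2 m/s ≈ 40.64 km/s
Circular speed at r₂: v₂ = √(GM/r₂) = 50761.9 m/s
Transfer speed at r₂ (apoapsis): v₂ₜ = √(GM(2/r₂ − 1/a_t)) = 26331.3 m/s
(b) ΔV₂ = v₂ − v₂ₜ = 24430.6 m/s ≈ 24.43 km/s
(c) ΔV_total = ΔV₁ + ΔV₂ = 65069.8 m/s ≈ 65.07 km/s

Final answer:
(a) ΔV₁ = 40.64 km/s
(b) ΔV₂ = 24.43 km/s
(c) ΔV_total = 65.07 km/s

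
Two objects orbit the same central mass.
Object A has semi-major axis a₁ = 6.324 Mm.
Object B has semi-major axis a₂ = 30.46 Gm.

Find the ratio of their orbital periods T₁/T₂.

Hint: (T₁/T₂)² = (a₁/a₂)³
a₁ = 6.324 Mm = 6.324 × 10^6 m
a₂ = 30.46 Gm = 3.046 × 10^10 m
a₁/a₂ = 0.000207617
T₁/T₂ = (a₁/a₂)^(3/2) = (0.000207617)^1.5 = 2.99153 × 10^-6

Final answer: T₁/T₂ = 2.992 × 10^-6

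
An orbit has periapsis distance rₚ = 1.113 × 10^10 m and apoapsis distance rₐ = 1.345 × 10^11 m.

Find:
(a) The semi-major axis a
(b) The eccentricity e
rₚ = 1.113 × 10^10 m
rₐ = 1.345 × 10^11 m
(a) a = (rₚ + rₐ)/2 = 7.2815 × 10^10 m ≈ 7.282 × 10^10 m
(b) e = (rₐ − rₚ)/(rₐ + rₚ) = (1.2337 × 10^11) / (1.4563 × 10^11) = 0.847147

Final answer:
(a) a = 7.282 × 10^10 m
(b) e = 0.8471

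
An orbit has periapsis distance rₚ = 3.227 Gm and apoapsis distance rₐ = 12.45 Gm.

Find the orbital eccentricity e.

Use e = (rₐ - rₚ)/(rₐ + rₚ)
rₚ = 3.227 Gm = 3.227 × 10^9 m
rₐ = 12.45 Gm = 1.245 × 10^10 m
rₐ − rₚ = 9.223 × 10^9 m
rₐ + rₚ = 1.5677 × 10^10 m
e = (rₐ − rₚ)/(rₐ + rₚ) = 0.588314

Final answer: e = 0.5883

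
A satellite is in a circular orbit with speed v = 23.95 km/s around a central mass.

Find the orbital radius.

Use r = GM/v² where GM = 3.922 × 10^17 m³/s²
v = 23.95 km/s = 23950 m/s
GM = 3.922 × 10^17 m³/s²
v² = 5.73602 × 10^8 m²/s²
r = GM/v² = (3.922 × 10^17) / (5.73602 × 10^8) = 6.83749 × 10^8 m ≈ 683.7 Mm

Final answer: 683.7 Mm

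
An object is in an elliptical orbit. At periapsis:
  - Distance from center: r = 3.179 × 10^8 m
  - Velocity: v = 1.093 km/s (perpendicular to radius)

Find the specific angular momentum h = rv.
r = 3.179 × 10^8 m
v = 1.093 km/s = 1093 m/s
h = rv = 3.179 × 10^8 × 1093 = 3.47465 × 10^11 m²/s ≈ 3.475 × 10^11 m²/s

Final answer: h = 3.475 × 10^11 m²/s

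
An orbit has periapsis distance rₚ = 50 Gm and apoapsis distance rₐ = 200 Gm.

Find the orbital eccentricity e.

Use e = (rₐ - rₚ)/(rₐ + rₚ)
rₚ = 50 Gm = 5 × 10^10 m
rₐ = 200 Gm = 2 × 10^11 m
rₐ − rₚ = 1.5 × 10^11 m
rₐ + rₚ = 2.5 × 10^11 m
e = (rₐ − rₚ)/(rₐ + rₚ) = 0.6

Final answer: e = 0.6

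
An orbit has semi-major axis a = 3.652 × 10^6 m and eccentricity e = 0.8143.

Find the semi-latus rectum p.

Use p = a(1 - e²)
a = 3.652 × 10^6 m
e = 0.8143,  e² = 0.663084,  1 − e² = 0.336916
p = a(1 − e²) = 3.652 × 10^6 m × 0.336916 = 1.23042 × 10^6 m ≈ 1.23 × 10^6 m

Final answer: p = 1.23 × 10^6 m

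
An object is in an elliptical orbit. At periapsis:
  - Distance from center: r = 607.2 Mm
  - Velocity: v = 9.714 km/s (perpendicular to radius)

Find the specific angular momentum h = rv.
r = 607.2 Mm = 6.072 × 10^8 m
v = 9.714 km/s = 9714 m/s
h = rv = 6.072 × 10^8 × 9714 = 5.89834 × 10^12 m²/s ≈ 5.898 × 10^12 m²/s

Final answer: h = 5.898 × 10^12 m²/s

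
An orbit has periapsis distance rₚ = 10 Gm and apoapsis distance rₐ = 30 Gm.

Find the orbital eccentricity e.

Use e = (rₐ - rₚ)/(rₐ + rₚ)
rₚ = 10 Gm = 1 × 10^10 m
rₐ = 30 Gm = 3 × 10^10 m
rₐ − rₚ = 2 × 10^10 m
rₐ + rₚ = 4 × 10^10 m
e = (rₐ − rₚ)/(rₐ + rₚ) = 0.5

Final answer: e = 0.5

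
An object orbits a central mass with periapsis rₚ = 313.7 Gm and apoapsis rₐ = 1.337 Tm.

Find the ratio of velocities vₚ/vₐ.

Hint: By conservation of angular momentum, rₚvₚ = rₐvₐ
rₚ = 313.7 Gm = 3.137 × 10^11 m
rₐ = 1.337 Tm = 1.337 × 10^12 m
rₚvₚ = rₐvₐ  ⇒  vₚ/vₐ = rₐ/rₚ
vₚ/vₐ = (1.337 × 10^12) / (3.137 × 10^11) = 4.26203

Final answer: vₚ/vₐ = 4.262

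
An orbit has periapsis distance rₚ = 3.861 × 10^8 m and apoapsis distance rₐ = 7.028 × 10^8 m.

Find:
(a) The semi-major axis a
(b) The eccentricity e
rₚ = 3.861 × 10^8 m
rₐ = 7.028 × 10^8 m
(a) a = (rₚ + rₐ)/2 = 5.4445 × 10^8 m ≈ 5.444 × 10^8 m
(b) e = (rₐ − rₚ)/(rₐ + rₚ) = (3.167 × 10^8) / (1.0889 × 10^9) = 0.290844

Final answer:
(a) a = 5.444 × 10^8 m
(b) e = 0.2908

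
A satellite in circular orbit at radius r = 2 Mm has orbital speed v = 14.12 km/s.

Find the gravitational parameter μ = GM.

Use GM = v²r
r = 2 Mm = 2 × 10^6 m
v = 14.12 km/s = 14120 m/s
v² = 1.99374 × 10^8 m²/s²
GM = v²r = 1.99374 × 10^8 × 2 × 10^6 = 3.98749 × 10^14 m³/s²
GM ≈ 3.987 × 10^14 m³/s²

Final answer: GM = 3.987 × 10^14 m³/s²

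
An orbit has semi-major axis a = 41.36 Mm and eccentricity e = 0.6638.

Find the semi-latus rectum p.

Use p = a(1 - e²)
a = 41.36 Mm = 4.136 × 10^7 m
e = 0.6638,  e² = 0.44063,  1 − e² = 0.55937
p = a(1 − e²) = 4.136 × 10^7 m × 0.55937 = 2.31355 × 10^7 m ≈ 23.14 Mm

Final answer: p = 23.14 Mm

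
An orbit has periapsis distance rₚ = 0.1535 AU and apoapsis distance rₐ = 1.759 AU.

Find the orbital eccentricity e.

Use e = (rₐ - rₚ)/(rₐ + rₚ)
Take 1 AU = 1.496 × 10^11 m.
rₚ = 0.1535 AU = 2.29636 × 10^10 m
rₐ = 1.759 AU = 2.63146 × 10^11 m
rₐ − rₚ = 2.40183 × 10^11 m
rₐ + rₚ = 2.8611 × 10^11 m
e = (rₐ − rₚ)/(rₐ + rₚ) = 0.839477

Final answer: e = 0.8395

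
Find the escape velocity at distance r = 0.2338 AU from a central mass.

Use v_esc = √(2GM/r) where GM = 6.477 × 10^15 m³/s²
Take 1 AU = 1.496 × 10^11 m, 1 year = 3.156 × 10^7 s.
r = 0.2338 AU = 3.49765 × 10^10 m
GM = 6.477 × 10^15 m³/s²
2GM/r = 2 × (6.477 × 10^15) / (3.49765 × 10^10) = 370363 m²/s²
v_esc = √(2GM/r) = 608.575 m/s ≈ 0.1284 AU/year

Final answer: 0.1284 AU/year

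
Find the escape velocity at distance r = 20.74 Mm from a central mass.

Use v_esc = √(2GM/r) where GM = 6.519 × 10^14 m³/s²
r = 20.74 Mm = 2.074 × 10^7 m
GM = 6.519 × 10^14 m³/s²
2GM/r = 2 × (6.519 × 10^14) / (2.074 × 10^7) = 6.2864 × 10^7 m²/s²
v_esc = √(2GM/r) = 7928.68 m/s ≈ 7.929 km/s

Final answer: 7.929 km/s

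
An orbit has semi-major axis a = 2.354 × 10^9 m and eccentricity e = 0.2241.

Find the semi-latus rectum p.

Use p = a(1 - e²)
a = 2.354 × 10^9 m
e = 0.2241,  e² = 0.0502208,  1 − e² = 0.949779
p = a(1 − e²) = 2.354 × 10^9 m × 0.949779 = 2.23578 × 10^9 m ≈ 2.236 × 10^9 m

Final answer: p = 2.236 × 10^9 m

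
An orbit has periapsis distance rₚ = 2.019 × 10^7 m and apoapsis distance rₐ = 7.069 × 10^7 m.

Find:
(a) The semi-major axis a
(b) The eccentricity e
rₚ = 2.019 × 10^7 m
rₐ = 7.069 × 10^7 m
(a) a = (rₚ + rₐ)/2 = 4.544 × 10^7 m ≈ 4.544 × 10^7 m
(b) e = (rₐ − rₚ)/(rₐ + rₚ) = (5.05 × 10^7) / (9.088 × 10^7) = 0.555678

Final answer:
(a) a = 4.544 × 10^7 m
(b) e = 0.5557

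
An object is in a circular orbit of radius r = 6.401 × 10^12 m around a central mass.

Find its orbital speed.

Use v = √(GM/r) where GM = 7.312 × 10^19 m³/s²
r = 6.401 × 10^12 m
GM = 7.312 × 10^19 m³/s²
GM/r = (7.312 × 10^19) / (6.401 × 10^12) = 1.14232 × 10^7 m²/s²
v = √(GM/r) = 3379.82 m/s ≈ 3.38 km/s

Final answer: 3.38 km/s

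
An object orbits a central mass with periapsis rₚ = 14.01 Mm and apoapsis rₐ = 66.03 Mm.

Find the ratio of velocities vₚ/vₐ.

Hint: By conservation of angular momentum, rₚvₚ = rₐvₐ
rₚ = 14.01 Mm = 1.401 × 10^7 m
rₐ = 66.03 Mm = 6.603 × 10^7 m
rₚvₚ = rₐvₐ  ⇒  vₚ/vₐ = rₐ/rₚ
vₚ/vₐ = (6.603 × 10^7) / (1.401 × 10^7) = 4.71306

Final answer: vₚ/vₐ = 4.713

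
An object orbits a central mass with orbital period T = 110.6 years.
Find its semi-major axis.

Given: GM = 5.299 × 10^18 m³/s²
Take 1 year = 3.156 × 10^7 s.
T = 110.6 years = 3.49054 × 10^9 s
GM = 5.299 × 10^18 m³/s²
Kepler's third law: a³ = GM T² / (4π²)
T² = 1.21838 × 10^19 s²
a³ = (5.299 × 10^18) × (1.21838 × 10^19) / (4π²) = 1.63538 × 10^36 m³
a = (a³)^(1/3) = 1.17817 × 10^12 m ≈ 1.178 Tm

Final answer: 1.178 Tm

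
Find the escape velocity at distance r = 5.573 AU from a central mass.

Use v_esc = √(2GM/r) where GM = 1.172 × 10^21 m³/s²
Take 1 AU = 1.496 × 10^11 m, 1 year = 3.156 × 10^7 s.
r = 5.573 AU = 8.33721 × 10^11 m
GM = 1.172 × 10^21 m³/s²
2GM/r = 2 × (1.172 × 10^21) / (8.33721 × 10^11) = 2.81149 × 10^9 m²/s²
v_esc = √(2GM/r) = 53023.5 m/s ≈ 11.19 AU/year

Final answer: 11.19 AU/year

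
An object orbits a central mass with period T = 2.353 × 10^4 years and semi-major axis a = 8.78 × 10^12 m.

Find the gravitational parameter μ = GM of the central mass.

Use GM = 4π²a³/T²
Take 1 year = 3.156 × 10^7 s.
T = 2.353 × 10^4 years = 7.42607 × 10^11 s
a = 8.78 × 10^12 m
a³ = 6.76836 × 10^38 m³
T² = 5.51465 × 10^23 s²
GM = 4π² × (6.76836 × 10^38) / (5.51465 × 10^23) = 4.84535 × 10^16 m³/s²
GM ≈ 4.845 × 10^16 m³/s²

Final answer: GM = 4.845 × 10^16 m³/s²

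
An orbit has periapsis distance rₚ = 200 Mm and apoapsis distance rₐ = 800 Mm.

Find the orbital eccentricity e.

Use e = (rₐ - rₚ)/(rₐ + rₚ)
rₚ = 200 Mm = 2 × 10^8 m
rₐ = 800 Mm = 8 × 10^8 m
rₐ − rₚ = 6 × 10^8 m
rₐ + rₚ = 1 × 10^9 m
e = (rₐ − rₚ)/(rₐ + rₚ) = 0.6

Final answer: e = 0.6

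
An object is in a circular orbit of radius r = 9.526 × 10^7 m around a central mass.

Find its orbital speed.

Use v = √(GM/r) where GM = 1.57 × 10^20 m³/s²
r = 9.526 × 10^7 m
GM = 1.57 × 10^20 m³/s²
GM/r = (1.57 × 10^20) / (9.526 × 10^7) = 1.64812 × 10^12 m²/s²
v = √(GM/r) = 1.28379 × 10^6 m/s ≈ 1284 km/s

Final answer: 1284 km/s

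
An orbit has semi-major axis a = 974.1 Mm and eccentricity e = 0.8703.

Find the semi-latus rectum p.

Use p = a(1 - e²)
a = 974.1 Mm = 9.741 × 10^8 m
e = 0.8703,  e² = 0.757422,  1 − e² = 0.242578
p = a(1 − e²) = 9.741 × 10^8 m × 0.242578 = 2.36295 × 10^8 m ≈ 236.3 Mm

Final answer: p = 236.3 Mm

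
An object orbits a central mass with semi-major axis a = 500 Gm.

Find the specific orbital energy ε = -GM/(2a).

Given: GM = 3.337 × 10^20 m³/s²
a = 500 Gm = 5 × 10^11 m
GM = 3.337 × 10^20 m³/s²
2a = 1 × 10^12 m
ε = −GM/(2a) = -3.337 × 10^8 J/kg ≈ -333.7 MJ/kg

Final answer: -333.7 MJ/kg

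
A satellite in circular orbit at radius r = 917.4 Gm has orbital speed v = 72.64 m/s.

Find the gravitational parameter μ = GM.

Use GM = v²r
r = 917.4 Gm = 9.174 × 10^11 m
v = 72.64 m/s
v² = 5276.57 m²/s²
GM = v²r = 5276.57 × 9.174 × 10^11 = 4.84072 × 10^15 m³/s²
GM ≈ 4.841 × 10^15 m³/s²

Final answer: GM = 4.841 × 10^15 m³/s²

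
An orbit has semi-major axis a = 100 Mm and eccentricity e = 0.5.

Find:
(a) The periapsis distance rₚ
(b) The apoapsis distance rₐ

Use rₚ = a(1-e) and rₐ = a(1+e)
a = 100 Mm = 1 × 10^8 m
e = 0.5:  1 − e = 0.5,  1 + e = 1.5
(a) rₚ = a(1 − e) = 1 × 10^8 m × 0.5 = 5 × 10^7 m ≈ 50 Mm
(b) rₐ = a(1 + e) = 1 × 10^8 m × 1.5 = 1.5 × 10^8 m ≈ 150 Mm

Final answer:
(a) rₚ = 50 Mm
(b) rₐ = 150 Mm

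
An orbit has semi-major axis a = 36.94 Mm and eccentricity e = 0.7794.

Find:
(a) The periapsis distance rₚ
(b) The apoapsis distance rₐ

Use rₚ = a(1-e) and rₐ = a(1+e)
a = 36.94 Mm = 3.694 × 10^7 m
e = 0.7794:  1 − e = 0.2206,  1 + e = 1.7794
(a) rₚ = a(1 − e) = 3.694 × 10^7 m × 0.2206 = 8.14896 × 10^6 m ≈ 8.149 Mm
(b) rₐ = a(1 + e) = 3.694 × 10^7 m × 1.7794 = 6.5731 × 10^7 m ≈ 65.73 Mm

Final answer:
(a) rₚ = 8.149 Mm
(b) rₐ = 65.73 Mm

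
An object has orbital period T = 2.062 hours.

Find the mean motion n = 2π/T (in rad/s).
T = 2.062 hours = 7423.2 s
n = 2π / 7423.2 s = 0.000846425 rad/s ≈ 0.0008464 rad/s

Final answer: n = 0.0008464 rad/s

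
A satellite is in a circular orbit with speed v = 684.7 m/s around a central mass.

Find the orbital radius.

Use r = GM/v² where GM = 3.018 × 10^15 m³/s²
v = 684.7 m/s
GM = 3.018 × 10^15 m³/s²
v² = 468814 m²/s²
r = GM/v² = (3.018 × 10^15) / 468814 = 6.43752 × 10^9 m ≈ 6.438 Gm

Final answer: 6.438 Gm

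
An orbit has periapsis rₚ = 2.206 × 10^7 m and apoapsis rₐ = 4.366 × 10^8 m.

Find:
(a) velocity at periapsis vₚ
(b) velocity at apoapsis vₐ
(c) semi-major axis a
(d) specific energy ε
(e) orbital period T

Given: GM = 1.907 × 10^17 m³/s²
rₚ = 2.206 × 10^7 m
rₐ = 4.366 × 10^8 m
GM = 1.907 × 10^17 m³/s²
a = (rₚ + rₐ)/2 = 2.2933 × 10^8 m
e = (rₐ − rₚ)/(rₐ + rₚ) = (4.1454 × 10^8) / (4.5866 × 10^8) = 0.903807
(a) vₚ² = GM (2/rₚ − 1/a) = 1.907 × 10^17 × (9.06618 × 10^-8 − 4.36053 × 10^-9) = 1.64577 × 10^10 m²/s²;  vₚ = 128287 m/s ≈ 128.3 km/s
(b) vₐ² = GM (2/rₐ − 1/a) = 1.907 × 10^17 × (4.58085 × 10^-9 − 4.36053 × 10^-9) = 4.20157 × 10^7 m²/s²;  vₐ = 6481.95 m/s ≈ 6.482 km/s
(c) a = 2.2933 × 10^8 m ≈ 2.293 × 10^8 m
(d) 2a = 4.5866 × 10^8 m;  ε = −GM/(2a) = -4.15776 × 10^8 J/kg ≈ -415.8 MJ/kg
(e) a³ = 1.2061 × 10^25 m³;  T = 2π √(a³/GM) = 2π × 7952.72 s = 49968.4 s ≈ 13.88 hours

Final answer:
(a) velocity at periapsis vₚ = 128.3 km/s
(b) velocity at apoapsis vₐ = 6.482 km/s
(c) semi-major axis a = 2.293 × 10^8 m
(d) specific energy ε = -415.8 MJ/kg
(e) orbital period T = 13.88 hours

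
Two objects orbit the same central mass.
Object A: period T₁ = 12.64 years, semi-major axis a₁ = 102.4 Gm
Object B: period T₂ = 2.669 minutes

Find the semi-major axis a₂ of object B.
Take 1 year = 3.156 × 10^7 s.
T₁ = 12.64 years = 3.98918 × 10^8 s
T₂ = 2.669 minutes = 160.14 s
a₁ = 102.4 Gm = 1.024 × 10^11 m
Kepler's third law: (T₂/T₁)² = (a₂/a₁)³  ⇒  a₂ = a₁ (T₂/T₁)^(2/3)
T₂/T₁ = 4.01435 × 10^-7
(T₂/T₁)^(2/3) = 5.44182 × 10^-5
a₂ = 1.024 × 10^11 m × 5.44182 × 10^-5 = 5.57242 × 10^6 m ≈ 5.572 Mm

Final answer: a₂ = 5.572 Mm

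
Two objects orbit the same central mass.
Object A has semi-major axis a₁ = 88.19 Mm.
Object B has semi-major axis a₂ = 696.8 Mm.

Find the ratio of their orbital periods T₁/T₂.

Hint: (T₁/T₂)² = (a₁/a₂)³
a₁ = 88.19 Mm = 8.819 × 10^7 m
a₂ = 696.8 Mm = 6.968 × 10^8 m
a₁/a₂ = 0.126564
T₁/T₂ = (a₁/a₂)^(3/2) = (0.126564)^1.5 = 0.0450264

Final answer: T₁/T₂ = 0.04503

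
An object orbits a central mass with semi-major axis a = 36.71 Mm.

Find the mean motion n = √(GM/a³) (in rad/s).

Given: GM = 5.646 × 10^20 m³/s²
a = 36.71 Mm = 3.671 × 10^7 m
GM = 5.646 × 10^20 m³/s²
a³ = 4.94713 × 10^22 m³
GM/a³ = (5.646 × 10^20) / (4.94713 × 10^22) = 0.0114127 s⁻²
n = √(GM/a³) = 0.10683 rad/s ≈ 0.1068 rad/s

Final answer: n = 0.1068 rad/s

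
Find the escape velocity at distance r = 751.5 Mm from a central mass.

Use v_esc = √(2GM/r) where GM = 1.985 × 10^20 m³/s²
r = 751.5 Mm = 7.515 × 10^8 m
GM = 1.985 × 10^20 m³/s²
2GM/r = 2 × (1.985 × 10^20) / (7.515 × 10^8) = 5.28277 × 10^11 m²/s²
v_esc = √(2GM/r) = 726827 m/s ≈ 726.8 km/s

Final answer: 726.8 km/s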